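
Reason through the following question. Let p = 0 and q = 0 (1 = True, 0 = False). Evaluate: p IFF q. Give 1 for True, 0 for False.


p = 0, q = 0
Operation: p IFF q
Evaluate: 0 IFF 0 = 1

1


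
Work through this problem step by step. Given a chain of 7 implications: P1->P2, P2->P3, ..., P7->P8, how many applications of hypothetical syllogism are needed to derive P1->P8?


With 7 implications in a chain connecting 8 propositions:
P1->P2, P2->P3, ..., P7->P8
Steps needed = (number of implications) - 1 = 7 - 1 = 6

6


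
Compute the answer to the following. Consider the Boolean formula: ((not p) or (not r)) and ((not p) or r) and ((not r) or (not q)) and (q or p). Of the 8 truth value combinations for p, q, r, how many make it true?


Evaluate all 8 assignments for p, q, r:
p=0, q=0, r=0: 0
p=0, q=0, r=1: 0
p=0, q=1, r=0: 1
p=0, q=1, r=1: 0
p=1, q=0, r=0: 0
p=1, q=0, r=1: 0
p=1, q=1, r=0: 0
p=1, q=1, r=1: 0
Satisfying count = 1

1


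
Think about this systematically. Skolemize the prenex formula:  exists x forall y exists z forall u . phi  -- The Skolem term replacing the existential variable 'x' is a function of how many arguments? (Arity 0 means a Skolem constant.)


Quantifier prefix: exists x forall y exists z forall u
'x' is existentially quantified at position 1.
No universal quantifiers precede it.
Skolem function arity = 0 (a Skolem constant)

0


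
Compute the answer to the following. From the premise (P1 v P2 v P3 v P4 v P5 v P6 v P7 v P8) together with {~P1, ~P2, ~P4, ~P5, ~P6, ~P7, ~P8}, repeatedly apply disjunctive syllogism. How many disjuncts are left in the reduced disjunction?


Original disjuncts (8): P1, P2, P3, P4, P5, P6, P7, P8
Negated (eliminate): ~P1, ~P2, ~P4, ~P5, ~P6, ~P7, ~P8
Remaining disjuncts: P3
Count = 8 - 7 = 1

1


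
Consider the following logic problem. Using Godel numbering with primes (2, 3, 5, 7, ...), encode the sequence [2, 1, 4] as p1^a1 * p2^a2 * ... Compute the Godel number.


Encode each element as an exponent of the corresponding prime:
  2^2 = 4
  3^1 = 3
  5^4 = 625
Product = 4 * 3 * 625 = 7500

7500


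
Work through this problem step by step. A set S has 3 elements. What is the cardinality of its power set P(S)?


The power set of a set with n elements has 2^n elements.
|P(S)| = 2^3 = 8

8


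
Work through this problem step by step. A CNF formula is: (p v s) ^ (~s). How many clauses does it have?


A CNF formula is a conjunction of clauses.
Clauses are separated by ^.
Counting the conjuncts: 2 clauses.

2


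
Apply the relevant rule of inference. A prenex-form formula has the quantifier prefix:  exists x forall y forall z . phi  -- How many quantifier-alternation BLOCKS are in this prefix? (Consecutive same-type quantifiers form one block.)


Quantifier-type sequence: E A A  (A=forall, E=exists)
Group into maximal same-type runs:
  Ex1 | Ax2
Number of blocks = 2

2


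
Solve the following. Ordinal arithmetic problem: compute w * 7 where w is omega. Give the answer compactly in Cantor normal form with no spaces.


Compute w * 7.
Ordinal * is associative and left-distributive over +, but NOT commutative; for finite n>1, n*w = w but w*n stays w*n.
w * 7 means 7 copies of w concatenated: w*7.
Result = w*7

w*7


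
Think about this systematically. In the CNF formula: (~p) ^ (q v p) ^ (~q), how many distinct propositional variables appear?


Identify each variable that appears in the formula.
Variables found: p, q
Count = 2

2


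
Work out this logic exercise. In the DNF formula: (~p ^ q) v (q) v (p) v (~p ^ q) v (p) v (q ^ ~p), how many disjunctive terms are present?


A DNF formula is a disjunction of terms (conjunctions).
Terms are separated by v.
Counting the disjuncts: 6 terms.

6


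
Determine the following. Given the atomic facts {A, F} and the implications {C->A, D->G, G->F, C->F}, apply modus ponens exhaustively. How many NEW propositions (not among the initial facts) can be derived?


Initial facts: {A, F}
Apply modus ponens to closure:
  (no implication fires)
Final known: {A, F}
New propositions: {(none)}
Count = 0

0


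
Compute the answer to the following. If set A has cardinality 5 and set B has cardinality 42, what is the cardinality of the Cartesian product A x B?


The Cartesian product A x B contains all ordered pairs (a, b).
|A x B| = |A| * |B| = 5 * 42 = 210

210


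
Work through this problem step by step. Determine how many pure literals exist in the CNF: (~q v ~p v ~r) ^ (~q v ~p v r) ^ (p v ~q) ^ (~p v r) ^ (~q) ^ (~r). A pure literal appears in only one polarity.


Check each variable for pure literal status:
p: mixed (not pure)
q: pure negative
r: mixed (not pure)
Pure literal count = 1

1


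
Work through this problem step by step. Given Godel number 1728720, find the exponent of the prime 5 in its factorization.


Factorize 1728720 by dividing by 5 repeatedly.
Division steps: 5 divides 1728720 exactly 1 time(s).
Exponent of 5 = 1

1


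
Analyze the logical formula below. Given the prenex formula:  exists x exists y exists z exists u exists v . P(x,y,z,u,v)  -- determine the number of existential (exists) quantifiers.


Quantifier prefix: exists x exists y exists z exists u exists v
Mark each quantifier type:
  E E E E E
Universal count = 0, Existential count = 5
Asked for existential (exists) quantifiers: 5

5


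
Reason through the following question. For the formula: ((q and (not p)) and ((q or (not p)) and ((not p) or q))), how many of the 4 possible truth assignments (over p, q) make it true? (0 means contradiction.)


Check all 4 assignments:
p=0, q=0: 0
p=0, q=1: 1
p=1, q=0: 0
p=1, q=1: 0
Count of True = 1

1


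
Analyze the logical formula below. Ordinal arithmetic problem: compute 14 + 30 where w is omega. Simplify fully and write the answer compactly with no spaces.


Compute 14 + 30.
Ordinal + is associative but NOT commutative; for finite n>0, n + w = w but w + n stays w+n.
Both operands finite; ordinal + agrees with natural +: 14 + 30 = 44.
Result = 44

44


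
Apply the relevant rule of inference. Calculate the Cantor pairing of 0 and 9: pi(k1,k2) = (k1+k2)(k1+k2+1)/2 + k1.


k1 + k2 = 9
(k1+k2)(k1+k2+1)/2 = 9 * 10 / 2 = 45
pi = 45 + 0 = 45

45


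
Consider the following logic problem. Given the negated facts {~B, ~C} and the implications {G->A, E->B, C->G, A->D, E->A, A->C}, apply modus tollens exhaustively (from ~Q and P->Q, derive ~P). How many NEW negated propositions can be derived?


Initial negated facts: {~B, ~C}
Apply modus tollens to closure:
  ~B and E->B  =>  ~E
  ~C and A->C  =>  ~A
  ~A and G->A  =>  ~G
Final negated: {~A, ~B, ~C, ~E, ~G}
New negations: {~A, ~E, ~G}
Count = 3

3


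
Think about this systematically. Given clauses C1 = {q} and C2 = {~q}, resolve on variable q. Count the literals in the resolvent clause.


Remove q from C1 and ~q from C2.
C1 remainder: {}
C2 remainder: {}
Union (resolvent): {} (empty clause)
Resolvent has 0 literal(s).

0


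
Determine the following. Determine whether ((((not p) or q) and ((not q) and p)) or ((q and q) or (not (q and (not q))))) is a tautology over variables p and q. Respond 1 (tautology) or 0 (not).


Check all 4 assignments:
p=0, q=0: 1
p=0, q=1: 1
p=1, q=0: 1
p=1, q=1: 1
Satisfying count = 4/4.
Tautology iff count = 4: yes.

1


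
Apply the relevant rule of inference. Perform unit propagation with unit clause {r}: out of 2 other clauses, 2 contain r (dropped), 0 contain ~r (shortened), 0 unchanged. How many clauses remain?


Satisfied (removed): 2
Shortened (remain): 0
Unchanged (remain): 0
Remaining = 0 + 0 = 0

0


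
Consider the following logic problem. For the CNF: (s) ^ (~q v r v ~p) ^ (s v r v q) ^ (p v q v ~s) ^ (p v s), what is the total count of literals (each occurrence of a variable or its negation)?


Counting literals in each clause:
Clause 1: 1 literal(s)
Clause 2: 3 literal(s)
Clause 3: 3 literal(s)
Clause 4: 3 literal(s)
Clause 5: 2 literal(s)
Total = 12

12


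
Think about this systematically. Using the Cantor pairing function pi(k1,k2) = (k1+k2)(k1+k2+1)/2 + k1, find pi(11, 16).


k1 + k2 = 27
(k1+k2)(k1+k2+1)/2 = 27 * 28 / 2 = 378
pi = 378 + 11 = 389

389


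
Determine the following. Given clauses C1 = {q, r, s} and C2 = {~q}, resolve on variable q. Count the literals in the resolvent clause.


Remove q from C1 and ~q from C2.
C1 remainder: {r, s}
C2 remainder: {}
Union (resolvent): {r, s}
Resolvent has 2 literal(s).

2


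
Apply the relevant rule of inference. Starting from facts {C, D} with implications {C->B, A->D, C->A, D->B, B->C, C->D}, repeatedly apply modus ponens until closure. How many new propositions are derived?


Initial facts: {C, D}
Apply modus ponens to closure:
  C and C->B  =>  B
  C and C->A  =>  A
Final known: {A, B, C, D}
New propositions: {A, B}
Count = 2

2


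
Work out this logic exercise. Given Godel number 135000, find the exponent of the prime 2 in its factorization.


Factorize 135000 by dividing by 2 repeatedly.
Division steps: 2 divides 135000 exactly 3 time(s).
Exponent of 2 = 3

3


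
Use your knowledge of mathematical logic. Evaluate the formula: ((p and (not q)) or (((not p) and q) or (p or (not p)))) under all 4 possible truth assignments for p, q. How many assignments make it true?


Check all 4 assignments:
p=0, q=0: 1
p=0, q=1: 1
p=1, q=0: 1
p=1, q=1: 1
Count of True = 4

4


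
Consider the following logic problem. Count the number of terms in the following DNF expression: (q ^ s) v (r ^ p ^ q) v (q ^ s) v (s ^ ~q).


A DNF formula is a disjunction of terms (conjunctions).
Terms are separated by v.
Counting the disjuncts: 4 terms.

4


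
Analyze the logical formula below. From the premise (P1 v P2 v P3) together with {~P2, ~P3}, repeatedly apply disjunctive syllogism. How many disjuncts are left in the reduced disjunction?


Original disjuncts (3): P1, P2, P3
Negated (eliminate): ~P2, ~P3
Remaining disjuncts: P1
Count = 3 - 2 = 1

1


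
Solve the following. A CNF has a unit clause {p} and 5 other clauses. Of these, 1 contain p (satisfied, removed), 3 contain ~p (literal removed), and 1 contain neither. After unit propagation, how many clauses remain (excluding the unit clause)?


Satisfied (removed): 1
Shortened (remain): 3
Unchanged (remain): 1
Remaining = 3 + 1 = 4

4


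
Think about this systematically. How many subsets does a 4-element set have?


The power set of a set with n elements has 2^n elements.
|P(S)| = 2^4 = 16

16


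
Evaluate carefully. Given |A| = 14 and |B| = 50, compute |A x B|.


The Cartesian product A x B contains all ordered pairs (a, b).
|A x B| = |A| * |B| = 14 * 50 = 700

700


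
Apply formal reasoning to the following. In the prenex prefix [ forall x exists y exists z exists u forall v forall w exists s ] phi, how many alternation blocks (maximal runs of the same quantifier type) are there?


Quantifier-type sequence: A E E E A A E  (A=forall, E=exists)
Group into maximal same-type runs:
  Ax1 | Ex3 | Ax2 | Ex1
Number of blocks = 4

4


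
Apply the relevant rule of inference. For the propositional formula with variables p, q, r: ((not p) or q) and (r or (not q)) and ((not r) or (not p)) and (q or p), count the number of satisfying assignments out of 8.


Evaluate all 8 assignments for p, q, r:
p=0, q=0, r=0: 0
p=0, q=0, r=1: 0
p=0, q=1, r=0: 0
p=0, q=1, r=1: 1
p=1, q=0, r=0: 0
p=1, q=0, r=1: 0
p=1, q=1, r=0: 0
p=1, q=1, r=1: 0
Satisfying count = 1

1


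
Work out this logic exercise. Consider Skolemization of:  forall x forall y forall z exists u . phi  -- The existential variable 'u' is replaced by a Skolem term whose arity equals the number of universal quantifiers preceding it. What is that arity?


Quantifier prefix: forall x forall y forall z exists u
'u' is existentially quantified at position 4.
Universal variables preceding it: x, y, z
Skolem function arity = 3

3


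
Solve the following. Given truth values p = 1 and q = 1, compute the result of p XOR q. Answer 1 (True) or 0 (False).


p = 1, q = 1
Operation: p XOR q
Evaluate: 1 XOR 1 = 0

0


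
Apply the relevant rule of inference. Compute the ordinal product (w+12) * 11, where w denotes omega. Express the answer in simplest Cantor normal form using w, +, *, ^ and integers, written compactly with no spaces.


Compute (w+12) * 11.
Ordinal * is associative and left-distributive over +, but NOT commutative; for finite n>1, n*w = w but w*n stays w*n.
(w+12) * 11 = (w+12) repeated 11 times. Each intermediate +12 is absorbed by the following w; only the last survives: w*11+12.
Result = w*11+12

w*11+12


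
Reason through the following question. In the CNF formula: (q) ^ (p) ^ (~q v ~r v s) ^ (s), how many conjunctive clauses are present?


A CNF formula is a conjunction of clauses.
Clauses are separated by ^.
Counting the conjuncts: 4 clauses.

4


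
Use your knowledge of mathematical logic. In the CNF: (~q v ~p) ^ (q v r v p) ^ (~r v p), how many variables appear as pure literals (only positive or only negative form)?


Check each variable for pure literal status:
p: mixed (not pure)
q: mixed (not pure)
r: mixed (not pure)
Pure literal count = 0

0


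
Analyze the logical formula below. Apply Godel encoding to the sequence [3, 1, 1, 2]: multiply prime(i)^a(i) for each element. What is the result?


Encode each element as an exponent of the corresponding prime:
  2^3 = 8
  3^1 = 3
  5^1 = 5
  7^2 = 49
Product = 8 * 3 * 5 * 49 = 5880

5880


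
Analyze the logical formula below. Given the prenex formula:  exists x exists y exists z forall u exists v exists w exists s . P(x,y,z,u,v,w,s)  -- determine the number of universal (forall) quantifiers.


Quantifier prefix: exists x exists y exists z forall u exists v exists w exists s
Mark each quantifier type:
  E E E U E E E
Universal count = 1, Existential count = 6
Asked for universal (forall) quantifiers: 1

1


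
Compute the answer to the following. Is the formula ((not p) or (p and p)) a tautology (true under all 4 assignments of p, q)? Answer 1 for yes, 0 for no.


Check all 4 assignments:
p=0, q=0: 1
p=0, q=1: 1
p=1, q=0: 1
p=1, q=1: 1
Satisfying count = 4/4.
Tautology iff count = 4: yes.

1


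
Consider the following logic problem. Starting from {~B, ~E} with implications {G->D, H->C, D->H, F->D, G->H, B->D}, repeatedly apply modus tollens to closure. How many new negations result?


Initial negated facts: {~B, ~E}
Apply modus tollens to closure:
  (no implication fires)
Final negated: {~B, ~E}
New negations: {(none)}
Count = 0

0


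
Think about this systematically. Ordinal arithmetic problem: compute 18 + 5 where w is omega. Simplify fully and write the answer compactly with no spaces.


Compute 18 + 5.
Ordinal + is associative but NOT commutative; for finite n>0, n + w = w but w + n stays w+n.
Both operands finite; ordinal + agrees with natural +: 18 + 5 = 23.
Result = 23

23


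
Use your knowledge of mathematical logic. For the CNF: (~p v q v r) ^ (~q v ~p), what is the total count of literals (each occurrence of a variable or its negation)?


Counting literals in each clause:
Clause 1: 3 literal(s)
Clause 2: 2 literal(s)
Total = 5

5


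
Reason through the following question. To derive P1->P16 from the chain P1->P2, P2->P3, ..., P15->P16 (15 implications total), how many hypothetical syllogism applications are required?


With 15 implications in a chain connecting 16 propositions:
P1->P2, P2->P3, ..., P15->P16
Steps needed = (number of implications) - 1 = 15 - 1 = 14

14


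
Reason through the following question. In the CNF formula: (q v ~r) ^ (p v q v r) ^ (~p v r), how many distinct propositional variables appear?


Identify each variable that appears in the formula.
Variables found: p, q, r
Count = 3

3


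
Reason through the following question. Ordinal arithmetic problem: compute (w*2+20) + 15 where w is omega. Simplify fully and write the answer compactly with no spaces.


Compute (w*2+20) + 15.
Ordinal + is associative but NOT commutative; for finite n>0, n + w = w but w + n stays w+n.
By associativity: (w*2+20) + 15 = w*2 + (20+15) = w*2+35.
Result = w*2+35

w*2+35


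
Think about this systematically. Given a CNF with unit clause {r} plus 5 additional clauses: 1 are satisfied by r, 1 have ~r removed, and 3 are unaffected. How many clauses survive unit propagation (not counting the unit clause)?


Satisfied (removed): 1
Shortened (remain): 1
Unchanged (remain): 3
Remaining = 1 + 3 = 4

4


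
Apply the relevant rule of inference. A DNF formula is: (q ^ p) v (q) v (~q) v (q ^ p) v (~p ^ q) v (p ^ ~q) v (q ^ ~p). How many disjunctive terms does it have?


A DNF formula is a disjunction of terms (conjunctions).
Terms are separated by v.
Counting the disjuncts: 7 terms.

7


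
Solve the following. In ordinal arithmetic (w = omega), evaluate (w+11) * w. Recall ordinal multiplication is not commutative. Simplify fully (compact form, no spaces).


Compute (w+11) * w.
Ordinal * is associative and left-distributive over +, but NOT commutative; for finite n>1, n*w = w but w*n stays w*n.
(w+11) * w = sup{(w+11)*k : k<w} = sup{w*k+11} = w^2 (the +11 tail is absorbed in the limit).
Result = w^2

w^2


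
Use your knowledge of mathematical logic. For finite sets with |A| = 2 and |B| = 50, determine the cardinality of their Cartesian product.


The Cartesian product A x B contains all ordered pairs (a, b).
|A x B| = |A| * |B| = 2 * 50 = 100

100


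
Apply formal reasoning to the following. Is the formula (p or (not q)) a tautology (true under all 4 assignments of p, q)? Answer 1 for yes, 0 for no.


Check all 4 assignments:
p=0, q=0: 1
p=0, q=1: 0
p=1, q=0: 1
p=1, q=1: 1
Satisfying count = 3/4.
Tautology iff count = 4: no.

0


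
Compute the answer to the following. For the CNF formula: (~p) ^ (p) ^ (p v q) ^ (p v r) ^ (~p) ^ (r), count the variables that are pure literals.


Check each variable for pure literal status:
p: mixed (not pure)
q: pure positive
r: pure positive
Pure literal count = 2

2


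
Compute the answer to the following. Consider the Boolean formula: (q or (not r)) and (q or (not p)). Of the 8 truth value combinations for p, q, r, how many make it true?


Evaluate all 8 assignments for p, q, r:
p=0, q=0, r=0: 1
p=0, q=0, r=1: 0
p=0, q=1, r=0: 1
p=0, q=1, r=1: 1
p=1, q=0, r=0: 0
p=1, q=0, r=1: 0
p=1, q=1, r=0: 1
p=1, q=1, r=1: 1
Satisfying count = 5

5


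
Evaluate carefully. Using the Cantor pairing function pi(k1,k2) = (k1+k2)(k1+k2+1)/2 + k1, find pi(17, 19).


k1 + k2 = 36
(k1+k2)(k1+k2+1)/2 = 36 * 37 / 2 = 666
pi = 666 + 17 = 683

683


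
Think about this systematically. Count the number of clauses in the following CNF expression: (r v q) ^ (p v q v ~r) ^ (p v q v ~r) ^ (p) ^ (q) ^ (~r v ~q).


A CNF formula is a conjunction of clauses.
Clauses are separated by ^.
Counting the conjuncts: 6 clauses.

6


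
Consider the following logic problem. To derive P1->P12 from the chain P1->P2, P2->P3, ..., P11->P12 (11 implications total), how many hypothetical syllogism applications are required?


With 11 implications in a chain connecting 12 propositions:
P1->P2, P2->P3, ..., P11->P12
Steps needed = (number of implications) - 1 = 11 - 1 = 10

10


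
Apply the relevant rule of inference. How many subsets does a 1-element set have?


The power set of a set with n elements has 2^n elements.
|P(S)| = 2^1 = 2

2


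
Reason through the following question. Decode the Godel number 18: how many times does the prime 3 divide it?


Factorize 18 by dividing by 3 repeatedly.
Division steps: 3 divides 18 exactly 2 time(s).
Exponent of 3 = 2

2


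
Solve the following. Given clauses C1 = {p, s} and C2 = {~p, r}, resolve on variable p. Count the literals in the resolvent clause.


Remove p from C1 and ~p from C2.
C1 remainder: {s}
C2 remainder: {r}
Union (resolvent): {r, s}
Resolvent has 2 literal(s).

2


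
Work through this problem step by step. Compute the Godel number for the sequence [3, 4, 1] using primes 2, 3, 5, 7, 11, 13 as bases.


Encode each element as an exponent of the corresponding prime:
  2^3 = 8
  3^4 = 81
  5^1 = 5
Product = 8 * 81 * 5 = 3240

3240


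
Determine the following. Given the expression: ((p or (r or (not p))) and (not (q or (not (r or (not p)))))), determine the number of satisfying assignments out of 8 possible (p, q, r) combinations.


Check all 8 assignments:
p=0, q=0, r=0: 1
p=0, q=0, r=1: 1
p=0, q=1, r=0: 0
p=0, q=1, r=1: 0
p=1, q=0, r=0: 0
p=1, q=0, r=1: 1
p=1, q=1, r=0: 0
p=1, q=1, r=1: 0
Count of True = 3

3


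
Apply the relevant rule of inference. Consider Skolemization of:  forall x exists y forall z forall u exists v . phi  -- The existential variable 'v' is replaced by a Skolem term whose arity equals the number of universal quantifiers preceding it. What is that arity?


Quantifier prefix: forall x exists y forall z forall u exists v
'v' is existentially quantified at position 5.
Universal variables preceding it: x, z, u
Skolem function arity = 3

3


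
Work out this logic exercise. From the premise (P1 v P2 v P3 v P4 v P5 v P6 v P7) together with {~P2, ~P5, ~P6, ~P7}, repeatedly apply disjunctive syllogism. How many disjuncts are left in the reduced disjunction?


Original disjuncts (7): P1, P2, P3, P4, P5, P6, P7
Negated (eliminate): ~P2, ~P5, ~P6, ~P7
Remaining disjuncts: P1, P3, P4
Count = 7 - 4 = 3

3


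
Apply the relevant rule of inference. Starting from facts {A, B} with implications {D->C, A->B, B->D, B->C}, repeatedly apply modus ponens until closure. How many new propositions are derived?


Initial facts: {A, B}
Apply modus ponens to closure:
  B and B->D  =>  D
  B and B->C  =>  C
Final known: {A, B, C, D}
New propositions: {C, D}
Count = 2

2


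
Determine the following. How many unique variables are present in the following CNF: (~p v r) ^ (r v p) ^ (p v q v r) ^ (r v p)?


Identify each variable that appears in the formula.
Variables found: p, q, r
Count = 3

3


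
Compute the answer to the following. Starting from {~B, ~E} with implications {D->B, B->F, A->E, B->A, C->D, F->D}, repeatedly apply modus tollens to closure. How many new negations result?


Initial negated facts: {~B, ~E}
Apply modus tollens to closure:
  ~B and D->B  =>  ~D
  ~E and A->E  =>  ~A
  ~D and C->D  =>  ~C
  ~D and F->D  =>  ~F
Final negated: {~A, ~B, ~C, ~D, ~E, ~F}
New negations: {~A, ~C, ~D, ~F}
Count = 4

4


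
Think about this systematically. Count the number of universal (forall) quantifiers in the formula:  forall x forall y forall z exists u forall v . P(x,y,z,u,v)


Quantifier prefix: forall x forall y forall z exists u forall v
Mark each quantifier type:
  U U U E U
Universal count = 4, Existential count = 1
Asked for universal (forall) quantifiers: 4

4


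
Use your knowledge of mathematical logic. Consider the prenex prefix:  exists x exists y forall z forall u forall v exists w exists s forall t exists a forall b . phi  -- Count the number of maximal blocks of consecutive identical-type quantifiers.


Quantifier-type sequence: E E A A A E E A E A  (A=forall, E=exists)
Group into maximal same-type runs:
  Ex2 | Ax3 | Ex2 | Ax1 | Ex1 | Ax1
Number of blocks = 6

6


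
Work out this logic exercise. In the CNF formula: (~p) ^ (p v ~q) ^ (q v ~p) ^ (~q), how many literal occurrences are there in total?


Counting literals in each clause:
Clause 1: 1 literal(s)
Clause 2: 2 literal(s)
Clause 3: 2 literal(s)
Clause 4: 1 literal(s)
Total = 6

6


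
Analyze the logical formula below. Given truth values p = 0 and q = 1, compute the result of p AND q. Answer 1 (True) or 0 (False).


p = 0, q = 1
Operation: p AND q
Evaluate: 0 AND 1 = 0

0


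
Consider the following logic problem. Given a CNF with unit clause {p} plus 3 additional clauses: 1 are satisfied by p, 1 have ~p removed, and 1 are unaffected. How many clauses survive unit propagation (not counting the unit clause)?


Satisfied (removed): 1
Shortened (remain): 1
Unchanged (remain): 1
Remaining = 1 + 1 = 2

2


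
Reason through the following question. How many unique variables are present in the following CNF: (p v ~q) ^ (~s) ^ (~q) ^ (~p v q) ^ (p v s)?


Identify each variable that appears in the formula.
Variables found: p, q, s
Count = 3

3


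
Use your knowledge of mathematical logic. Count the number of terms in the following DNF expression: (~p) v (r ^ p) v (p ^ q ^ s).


A DNF formula is a disjunction of terms (conjunctions).
Terms are separated by v.
Counting the disjuncts: 3 terms.

3


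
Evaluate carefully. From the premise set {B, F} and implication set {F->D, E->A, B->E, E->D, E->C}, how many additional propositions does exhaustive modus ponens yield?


Initial facts: {B, F}
Apply modus ponens to closure:
  F and F->D  =>  D
  B and B->E  =>  E
  E and E->C  =>  C
  E and E->A  =>  A
Final known: {A, B, C, D, E, F}
New propositions: {A, C, D, E}
Count = 4

4


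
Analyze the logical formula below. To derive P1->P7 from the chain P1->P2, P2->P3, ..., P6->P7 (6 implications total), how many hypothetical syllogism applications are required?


With 6 implications in a chain connecting 7 propositions:
P1->P2, P2->P3, ..., P6->P7
Steps needed = (number of implications) - 1 = 6 - 1 = 5

5


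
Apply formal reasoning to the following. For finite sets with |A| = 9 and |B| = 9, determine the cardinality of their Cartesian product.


The Cartesian product A x B contains all ordered pairs (a, b).
|A x B| = |A| * |B| = 9 * 9 = 81

81


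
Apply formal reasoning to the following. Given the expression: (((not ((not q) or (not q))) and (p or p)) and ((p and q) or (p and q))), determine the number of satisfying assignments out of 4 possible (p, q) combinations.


Check all 4 assignments:
p=0, q=0: 0
p=0, q=1: 0
p=1, q=0: 0
p=1, q=1: 1
Count of True = 1

1


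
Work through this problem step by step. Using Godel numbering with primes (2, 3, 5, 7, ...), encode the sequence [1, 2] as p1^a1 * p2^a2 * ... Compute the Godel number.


Encode each element as an exponent of the corresponding prime:
  2^1 = 2
  3^2 = 9
Product = 2 * 9 = 18

18


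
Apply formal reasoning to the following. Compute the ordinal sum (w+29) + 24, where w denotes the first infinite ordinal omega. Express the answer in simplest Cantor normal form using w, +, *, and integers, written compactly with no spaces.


Compute (w+29) + 24.
Ordinal + is associative but NOT commutative; for finite n>0, n + w = w but w + n stays w+n.
By associativity: (w+29) + 24 = w + (29+24) = w+53.
Result = w+53

w+53


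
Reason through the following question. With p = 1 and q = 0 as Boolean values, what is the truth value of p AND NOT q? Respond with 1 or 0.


p = 1, q = 0
Operation: p AND NOT q
Evaluate: 1 AND NOT 0 = 1

1


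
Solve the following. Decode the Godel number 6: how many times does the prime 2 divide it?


Factorize 6 by dividing by 2 repeatedly.
Division steps: 2 divides 6 exactly 1 time(s).
Exponent of 2 = 1

1


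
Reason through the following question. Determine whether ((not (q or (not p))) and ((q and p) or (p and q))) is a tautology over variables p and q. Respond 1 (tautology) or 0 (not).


Check all 4 assignments:
p=0, q=0: 0
p=0, q=1: 0
p=1, q=0: 0
p=1, q=1: 0
Satisfying count = 0/4.
Tautology iff count = 4: no.

0


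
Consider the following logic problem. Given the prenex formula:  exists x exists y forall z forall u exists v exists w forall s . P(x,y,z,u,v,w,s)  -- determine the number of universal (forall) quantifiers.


Quantifier prefix: exists x exists y forall z forall u exists v exists w forall s
Mark each quantifier type:
  E E U U E E U
Universal count = 3, Existential count = 4
Asked for universal (forall) quantifiers: 3

3


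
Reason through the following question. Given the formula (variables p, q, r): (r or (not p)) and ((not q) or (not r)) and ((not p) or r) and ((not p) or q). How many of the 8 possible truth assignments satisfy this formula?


Evaluate all 8 assignments for p, q, r:
p=0, q=0, r=0: 1
p=0, q=0, r=1: 1
p=0, q=1, r=0: 1
p=0, q=1, r=1: 0
p=1, q=0, r=0: 0
p=1, q=0, r=1: 0
p=1, q=1, r=0: 0
p=1, q=1, r=1: 0
Satisfying count = 3

3


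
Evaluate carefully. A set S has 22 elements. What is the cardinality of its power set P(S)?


The power set of a set with n elements has 2^n elements.
|P(S)| = 2^22 = 4194304

4194304


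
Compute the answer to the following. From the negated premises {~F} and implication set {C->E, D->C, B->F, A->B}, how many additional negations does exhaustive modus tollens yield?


Initial negated facts: {~F}
Apply modus tollens to closure:
  ~F and B->F  =>  ~B
  ~B and A->B  =>  ~A
Final negated: {~A, ~B, ~F}
New negations: {~A, ~B}
Count = 2

2


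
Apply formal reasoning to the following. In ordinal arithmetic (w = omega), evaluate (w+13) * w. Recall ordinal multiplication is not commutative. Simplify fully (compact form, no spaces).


Compute (w+13) * w.
Ordinal * is associative and left-distributive over +, but NOT commutative; for finite n>1, n*w = w but w*n stays w*n.
(w+13) * w = sup{(w+13)*k : k<w} = sup{w*k+13} = w^2 (the +13 tail is absorbed in the limit).
Result = w^2

w^2


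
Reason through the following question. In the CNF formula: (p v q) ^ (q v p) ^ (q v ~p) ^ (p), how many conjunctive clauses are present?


A CNF formula is a conjunction of clauses.
Clauses are separated by ^.
Counting the conjuncts: 4 clauses.

4


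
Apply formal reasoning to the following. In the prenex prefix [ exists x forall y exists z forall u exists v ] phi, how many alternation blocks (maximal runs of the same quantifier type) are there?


Quantifier-type sequence: E A E A E  (A=forall, E=exists)
Group into maximal same-type runs:
  Ex1 | Ax1 | Ex1 | Ax1 | Ex1
Number of blocks = 5

5


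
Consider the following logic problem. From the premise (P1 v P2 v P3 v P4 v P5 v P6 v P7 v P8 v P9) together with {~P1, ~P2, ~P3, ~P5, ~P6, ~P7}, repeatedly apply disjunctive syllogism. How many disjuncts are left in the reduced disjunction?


Original disjuncts (9): P1, P2, P3, P4, P5, P6, P7, P8, P9
Negated (eliminate): ~P1, ~P2, ~P3, ~P5, ~P6, ~P7
Remaining disjuncts: P4, P8, P9
Count = 9 - 6 = 3

3


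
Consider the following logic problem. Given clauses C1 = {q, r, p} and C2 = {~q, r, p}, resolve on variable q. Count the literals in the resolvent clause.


Remove q from C1 and ~q from C2.
C1 remainder: {r, p}
C2 remainder: {r, p}
Union (resolvent): {p, r}
Resolvent has 2 literal(s).

2


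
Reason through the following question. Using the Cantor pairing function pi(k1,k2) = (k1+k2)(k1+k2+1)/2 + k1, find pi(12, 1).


k1 + k2 = 13
(k1+k2)(k1+k2+1)/2 = 13 * 14 / 2 = 91
pi = 91 + 12 = 103

103


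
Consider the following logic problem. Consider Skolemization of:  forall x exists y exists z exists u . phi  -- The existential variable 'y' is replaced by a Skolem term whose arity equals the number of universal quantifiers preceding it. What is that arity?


Quantifier prefix: forall x exists y exists z exists u
'y' is existentially quantified at position 2.
Universal variables preceding it: x
Skolem function arity = 1

1


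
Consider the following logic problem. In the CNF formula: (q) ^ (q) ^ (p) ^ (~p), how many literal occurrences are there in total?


Counting literals in each clause:
Clause 1: 1 literal(s)
Clause 2: 1 literal(s)
Clause 3: 1 literal(s)
Clause 4: 1 literal(s)
Total = 4

4


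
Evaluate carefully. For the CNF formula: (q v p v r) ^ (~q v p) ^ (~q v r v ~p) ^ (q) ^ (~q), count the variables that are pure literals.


Check each variable for pure literal status:
p: mixed (not pure)
q: mixed (not pure)
r: pure positive
Pure literal count = 1

1


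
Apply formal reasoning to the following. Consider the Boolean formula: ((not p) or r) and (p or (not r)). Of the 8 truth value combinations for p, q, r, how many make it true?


Evaluate all 8 assignments for p, q, r:
p=0, q=0, r=0: 1
p=0, q=0, r=1: 0
p=0, q=1, r=0: 1
p=0, q=1, r=1: 0
p=1, q=0, r=0: 0
p=1, q=0, r=1: 1
p=1, q=1, r=0: 0
p=1, q=1, r=1: 1
Satisfying count = 4

4


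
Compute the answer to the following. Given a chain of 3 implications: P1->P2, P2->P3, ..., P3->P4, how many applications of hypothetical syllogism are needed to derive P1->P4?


With 3 implications in a chain connecting 4 propositions:
P1->P2, P2->P3, ..., P3->P4
Steps needed = (number of implications) - 1 = 3 - 1 = 2

2


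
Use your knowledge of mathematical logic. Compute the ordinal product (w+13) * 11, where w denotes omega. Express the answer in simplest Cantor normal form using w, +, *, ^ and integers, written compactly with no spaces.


Compute (w+13) * 11.
Ordinal * is associative and left-distributive over +, but NOT commutative; for finite n>1, n*w = w but w*n stays w*n.
(w+13) * 11 = (w+13) repeated 11 times. Each intermediate +13 is absorbed by the following w; only the last survives: w*11+13.
Result = w*11+13

w*11+13


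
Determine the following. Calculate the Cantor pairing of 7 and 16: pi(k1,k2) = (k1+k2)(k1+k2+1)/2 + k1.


k1 + k2 = 23
(k1+k2)(k1+k2+1)/2 = 23 * 24 / 2 = 276
pi = 276 + 7 = 283

283


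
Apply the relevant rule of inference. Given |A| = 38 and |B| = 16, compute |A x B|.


The Cartesian product A x B contains all ordered pairs (a, b).
|A x B| = |A| * |B| = 38 * 16 = 608

608


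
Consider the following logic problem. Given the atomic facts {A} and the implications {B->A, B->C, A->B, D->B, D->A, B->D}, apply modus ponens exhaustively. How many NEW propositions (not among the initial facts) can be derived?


Initial facts: {A}
Apply modus ponens to closure:
  A and A->B  =>  B
  B and B->D  =>  D
  B and B->C  =>  C
Final known: {A, B, C, D}
New propositions: {B, C, D}
Count = 3

3


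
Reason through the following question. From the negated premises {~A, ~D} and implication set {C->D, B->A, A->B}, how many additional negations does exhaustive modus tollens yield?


Initial negated facts: {~A, ~D}
Apply modus tollens to closure:
  ~D and C->D  =>  ~C
  ~A and B->A  =>  ~B
Final negated: {~A, ~B, ~C, ~D}
New negations: {~B, ~C}
Count = 2

2


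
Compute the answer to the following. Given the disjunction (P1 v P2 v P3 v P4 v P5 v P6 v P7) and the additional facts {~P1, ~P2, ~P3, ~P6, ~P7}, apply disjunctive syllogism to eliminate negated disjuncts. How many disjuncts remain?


Original disjuncts (7): P1, P2, P3, P4, P5, P6, P7
Negated (eliminate): ~P1, ~P2, ~P3, ~P6, ~P7
Remaining disjuncts: P4, P5
Count = 7 - 5 = 2

2


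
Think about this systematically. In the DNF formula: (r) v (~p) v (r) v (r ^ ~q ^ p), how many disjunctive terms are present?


A DNF formula is a disjunction of terms (conjunctions).
Terms are separated by v.
Counting the disjuncts: 4 terms.

4


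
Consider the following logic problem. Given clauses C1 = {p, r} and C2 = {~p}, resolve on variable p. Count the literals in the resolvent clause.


Remove p from C1 and ~p from C2.
C1 remainder: {r}
C2 remainder: {}
Union (resolvent): {r}
Resolvent has 1 literal(s).

1


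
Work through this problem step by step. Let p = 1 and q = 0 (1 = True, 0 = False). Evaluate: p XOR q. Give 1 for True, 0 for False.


p = 1, q = 0
Operation: p XOR q
Evaluate: 1 XOR 0 = 1

1


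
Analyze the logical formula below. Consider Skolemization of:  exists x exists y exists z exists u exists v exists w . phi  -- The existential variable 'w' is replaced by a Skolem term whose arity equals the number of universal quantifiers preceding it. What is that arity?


Quantifier prefix: exists x exists y exists z exists u exists v exists w
'w' is existentially quantified at position 6.
No universal quantifiers precede it.
Skolem function arity = 0 (a Skolem constant)

0


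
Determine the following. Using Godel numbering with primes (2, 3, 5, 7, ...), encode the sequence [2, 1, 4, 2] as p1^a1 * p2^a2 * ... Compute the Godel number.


Encode each element as an exponent of the corresponding prime:
  2^2 = 4
  3^1 = 3
  5^4 = 625
  7^2 = 49
Product = 4 * 3 * 625 * 49 = 367500

367500


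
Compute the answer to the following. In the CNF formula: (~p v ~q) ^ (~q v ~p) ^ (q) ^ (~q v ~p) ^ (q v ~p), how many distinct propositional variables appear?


Identify each variable that appears in the formula.
Variables found: p, q
Count = 2

2


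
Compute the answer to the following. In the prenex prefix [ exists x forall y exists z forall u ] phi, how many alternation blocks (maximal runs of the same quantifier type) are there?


Quantifier-type sequence: E A E A  (A=forall, E=exists)
Group into maximal same-type runs:
  Ex1 | Ax1 | Ex1 | Ax1
Number of blocks = 4

4


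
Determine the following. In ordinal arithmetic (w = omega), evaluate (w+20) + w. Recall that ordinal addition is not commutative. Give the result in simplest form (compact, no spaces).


Compute (w+20) + w.
Ordinal + is associative but NOT commutative; for finite n>0, n + w = w but w + n stays w+n.
(w+20) + w = w + (20+w) = w + w = w*2 (the finite tail 20 is absorbed by the right w).
Result = w*2

w*2


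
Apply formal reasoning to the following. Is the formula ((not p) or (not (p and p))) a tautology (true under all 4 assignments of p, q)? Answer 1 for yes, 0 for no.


Check all 4 assignments:
p=0, q=0: 1
p=0, q=1: 1
p=1, q=0: 0
p=1, q=1: 0
Satisfying count = 2/4.
Tautology iff count = 4: no.

0


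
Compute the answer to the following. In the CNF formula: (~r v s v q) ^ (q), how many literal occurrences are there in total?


Counting literals in each clause:
Clause 1: 3 literal(s)
Clause 2: 1 literal(s)
Total = 4

4


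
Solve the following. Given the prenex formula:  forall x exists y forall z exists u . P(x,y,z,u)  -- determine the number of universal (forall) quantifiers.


Quantifier prefix: forall x exists y forall z exists u
Mark each quantifier type:
  U E U E
Universal count = 2, Existential count = 2
Asked for universal (forall) quantifiers: 2

2


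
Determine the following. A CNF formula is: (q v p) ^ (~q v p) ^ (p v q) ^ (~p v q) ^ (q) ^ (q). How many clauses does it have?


A CNF formula is a conjunction of clauses.
Clauses are separated by ^.
Counting the conjuncts: 6 clauses.

6


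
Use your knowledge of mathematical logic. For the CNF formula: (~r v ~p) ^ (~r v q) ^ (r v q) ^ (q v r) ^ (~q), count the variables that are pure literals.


Check each variable for pure literal status:
p: pure negative
q: mixed (not pure)
r: mixed (not pure)
Pure literal count = 1

1


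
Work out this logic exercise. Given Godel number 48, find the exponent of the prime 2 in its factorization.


Factorize 48 by dividing by 2 repeatedly.
Division steps: 2 divides 48 exactly 4 time(s).
Exponent of 2 = 4

4


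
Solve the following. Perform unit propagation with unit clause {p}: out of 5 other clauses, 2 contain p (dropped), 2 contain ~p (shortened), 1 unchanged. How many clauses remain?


Satisfied (removed): 2
Shortened (remain): 2
Unchanged (remain): 1
Remaining = 2 + 1 = 3

3


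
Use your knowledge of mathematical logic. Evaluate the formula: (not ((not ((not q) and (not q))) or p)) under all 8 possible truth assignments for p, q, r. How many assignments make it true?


Check all 8 assignments:
p=0, q=0, r=0: 1
p=0, q=0, r=1: 1
p=0, q=1, r=0: 0
p=0, q=1, r=1: 0
p=1, q=0, r=0: 0
p=1, q=0, r=1: 0
p=1, q=1, r=0: 0
p=1, q=1, r=1: 0
Count of True = 2

2


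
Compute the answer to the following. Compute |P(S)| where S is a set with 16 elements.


The power set of a set with n elements has 2^n elements.
|P(S)| = 2^16 = 65536

65536


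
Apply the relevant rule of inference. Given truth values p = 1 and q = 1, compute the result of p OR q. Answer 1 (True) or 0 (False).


p = 1, q = 1
Operation: p OR q
Evaluate: 1 OR 1 = 1

1


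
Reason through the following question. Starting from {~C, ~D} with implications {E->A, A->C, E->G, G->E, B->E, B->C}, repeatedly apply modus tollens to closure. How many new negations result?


Initial negated facts: {~C, ~D}
Apply modus tollens to closure:
  ~C and A->C  =>  ~A
  ~C and B->C  =>  ~B
  ~A and E->A  =>  ~E
  ~E and G->E  =>  ~G
Final negated: {~A, ~B, ~C, ~D, ~E, ~G}
New negations: {~A, ~B, ~E, ~G}
Count = 4

4
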